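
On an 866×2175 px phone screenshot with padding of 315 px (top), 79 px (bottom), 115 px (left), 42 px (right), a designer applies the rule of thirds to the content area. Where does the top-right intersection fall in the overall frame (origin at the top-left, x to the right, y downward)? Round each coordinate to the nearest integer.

Content width = 866 − 115 − 42 = 709 px; content height = 2175 − 315 − 79 = 1781 px.
Top-right is two-thirds across and one-third down within the content area.
x = 115 + 2 × 709/3 = 115 + 472.67 ≈ 588
y = 315 + 1 × 1781/3 = 315 + 593.67 ≈ 909

x = 588 px, y = 909 px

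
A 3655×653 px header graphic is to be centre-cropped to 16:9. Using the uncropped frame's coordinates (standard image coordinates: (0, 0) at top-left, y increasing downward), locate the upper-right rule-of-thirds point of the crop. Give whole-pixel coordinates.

3655/653 > 16/9, so the 16:9 crop keeps the full height 653 and trims width to 653 × 16/9 = 1160.89 px.
Left offset = (3655 − 1160.89)/2 = 1247.06 px; top offset = 0.
Upper-right is two-thirds across and one-third down within the crop:
x = 1247.06 + 2 × 1160.89/3 ≈ 2021; y = 0.00 + 1 × 653.00/3 ≈ 218.

x = 2021 px, y = 218 px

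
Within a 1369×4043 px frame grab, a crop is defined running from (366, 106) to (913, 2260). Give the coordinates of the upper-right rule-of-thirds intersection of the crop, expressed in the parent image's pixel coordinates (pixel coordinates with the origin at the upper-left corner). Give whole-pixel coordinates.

Crop width = 913 − 366 = 547 px; one third is 182.33 px.
Crop height = 2260 − 106 = 2154 px; one third is 718.00 px.
The upper-right point is two-thirds across and one-third down within the crop:
x = 366 + 2 × 182.33 ≈ 731; y = 106 + 1 × 718.00 ≈ 824.

x = 731 px, y = 824 px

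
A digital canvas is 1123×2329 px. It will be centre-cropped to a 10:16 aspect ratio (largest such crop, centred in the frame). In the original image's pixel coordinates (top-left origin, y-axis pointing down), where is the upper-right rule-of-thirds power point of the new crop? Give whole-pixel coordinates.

x = 749 px, y = 865 px

1123/2329 < 10/16, so the 10:16 crop keeps the full width 1123 and trims height to 1123 × 16/10 = 1796.80 px.
Top offset = (2329 − 1796.80)/2 = 266.10 px; left offset = 0.
Upper-right is two-thirds across and one-third down within the crop:
x = 0.00 + 2 × 1123.00/3 ≈ 749; y = 266.10 + 1 × 1796.80/3 ≈ 865.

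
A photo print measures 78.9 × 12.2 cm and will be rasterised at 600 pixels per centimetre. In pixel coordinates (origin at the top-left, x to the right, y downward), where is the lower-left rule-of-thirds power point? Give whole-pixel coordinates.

x = 15780 px, y = 4880 px

In pixels the canvas is 78.9 × 600 = 47340 wide and 12.2 × 600 = 7320 tall.
The lower-left point is one-third across and two-thirds down:
x = 1 × 47340/3 ≈ 15780; y = 2 × 7320/3 ≈ 4880.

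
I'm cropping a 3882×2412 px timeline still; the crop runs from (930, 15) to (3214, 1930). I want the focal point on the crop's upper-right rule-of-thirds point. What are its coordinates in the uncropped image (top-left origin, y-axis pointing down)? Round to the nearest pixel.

Crop width = 3214 − 930 = 2284 px; one third is 761.33 px.
Crop height = 1930 − 15 = 1915 px; one third is 638.33 px.
The upper-right point is two-thirds across and one-third down within the crop:
x = 930 + 2 × 761.33 ≈ 2453; y = 15 + 1 × 638.33 ≈ 653.

(2453, 653)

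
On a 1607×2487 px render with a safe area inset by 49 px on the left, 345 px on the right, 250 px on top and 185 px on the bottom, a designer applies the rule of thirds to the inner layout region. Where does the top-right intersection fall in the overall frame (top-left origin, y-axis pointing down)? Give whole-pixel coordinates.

Content width = 1607 − 49 − 345 = 1213 px; content height = 2487 − 250 − 185 = 2052 px.
Top-right is two-thirds across and one-third down within the inner layout region.
x = 49 + 2 × 1213/3 = 49 + 808.67 ≈ 858
y = 250 + 1 × 2052/3 = 250 + 684.00 ≈ 934

(858, 934)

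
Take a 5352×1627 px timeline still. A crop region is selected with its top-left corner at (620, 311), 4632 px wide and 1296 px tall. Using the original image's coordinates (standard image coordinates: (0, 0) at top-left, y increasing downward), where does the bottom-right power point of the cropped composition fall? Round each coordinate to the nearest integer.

x = 3708 px, y = 1175 px

One third of the crop width 4632 is 1544.00 px.
One third of the crop height 1296 is 432.00 px.
The bottom-right point is two-thirds across and two-thirds down within the crop:
x = 620 + 2 × 1544.00 ≈ 3708; y = 311 + 2 × 432.00 ≈ 1175.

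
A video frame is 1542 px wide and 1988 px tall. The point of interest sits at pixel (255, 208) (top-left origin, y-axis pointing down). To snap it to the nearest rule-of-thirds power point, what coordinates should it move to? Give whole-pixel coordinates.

Third lines: x ∈ {514, 1028}, y ∈ {663, 1325}.
255 is closer to x = 514; 208 is closer to y = 663.
So the nearest intersection is the upper-left power point.

x = 514 px, y = 663 px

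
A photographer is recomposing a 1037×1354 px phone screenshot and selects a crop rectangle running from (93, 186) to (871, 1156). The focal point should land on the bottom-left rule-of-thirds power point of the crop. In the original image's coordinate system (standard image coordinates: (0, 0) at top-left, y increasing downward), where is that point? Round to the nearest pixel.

Crop width = 871 − 93 = 778 px; one third is 259.33 px.
Crop height = 1156 − 186 = 970 px; one third is 323.33 px.
The bottom-left point is one-third across and two-thirds down within the crop:
x = 93 + 1 × 259.33 ≈ 352; y = 186 + 2 × 323.33 ≈ 833.

(352, 833)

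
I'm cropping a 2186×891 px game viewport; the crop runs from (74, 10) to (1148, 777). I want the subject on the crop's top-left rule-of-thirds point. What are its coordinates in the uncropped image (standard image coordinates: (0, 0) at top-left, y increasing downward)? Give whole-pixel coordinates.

(432, 266)

Crop width = 1148 − 74 = 1074 px; one third is 358.00 px.
Crop height = 777 − 10 = 767 px; one third is 255.67 px.
The top-left point is one-third across and one-third down within the crop:
x = 74 + 1 × 358.00 ≈ 432; y = 10 + 1 × 255.67 ≈ 266.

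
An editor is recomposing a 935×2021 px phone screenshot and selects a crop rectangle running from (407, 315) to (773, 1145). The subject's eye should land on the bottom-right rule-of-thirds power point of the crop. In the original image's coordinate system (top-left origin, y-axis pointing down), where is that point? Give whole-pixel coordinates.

Crop width = 773 − 407 = 366 px; one third is 122.00 px.
Crop height = 1145 − 315 = 830 px; one third is 276.67 px.
The bottom-right point is two-thirds across and two-thirds down within the crop:
x = 407 + 2 × 122.00 ≈ 651; y = 315 + 2 × 276.67 ≈ 868.

x = 651 px, y = 868 px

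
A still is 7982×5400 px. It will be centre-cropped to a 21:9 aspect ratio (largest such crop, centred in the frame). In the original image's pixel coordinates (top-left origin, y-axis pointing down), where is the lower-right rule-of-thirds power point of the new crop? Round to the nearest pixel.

7982/5400 < 21/9, so the 21:9 crop keeps the full width 7982 and trims height to 7982 × 9/21 = 3420.86 px.
Top offset = (5400 − 3420.86)/2 = 989.57 px; left offset = 0.
Lower-right is two-thirds across and two-thirds down within the crop:
x = 0.00 + 2 × 7982.00/3 ≈ 5321; y = 989.57 + 2 × 3420.86/3 ≈ 3270.

x = 5321 px, y = 3270 px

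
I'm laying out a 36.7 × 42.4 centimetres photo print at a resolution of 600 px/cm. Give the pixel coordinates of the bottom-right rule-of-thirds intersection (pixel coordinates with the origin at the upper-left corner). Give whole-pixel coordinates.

(14680, 16960)

In pixels the canvas is 36.7 × 600 = 22020 wide and 42.4 × 600 = 25440 tall.
The bottom-right point is two-thirds across and two-thirds down:
x = 2 × 22020/3 ≈ 14680; y = 2 × 25440/3 ≈ 16960.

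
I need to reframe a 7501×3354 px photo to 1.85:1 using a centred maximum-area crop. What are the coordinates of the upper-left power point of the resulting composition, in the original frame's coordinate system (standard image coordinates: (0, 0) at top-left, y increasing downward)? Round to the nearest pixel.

7501/3354 > 1.85/1, so the 1.85:1 crop keeps the full height 3354 and trims width to 3354 × 1.85/1 = 6204.90 px.
Left offset = (7501 − 6204.90)/2 = 648.05 px; top offset = 0.
Upper-left is one-third across and one-third down within the crop:
x = 648.05 + 1 × 6204.90/3 ≈ 2716; y = 0.00 + 1 × 3354.00/3 ≈ 1118.

(2716, 1118)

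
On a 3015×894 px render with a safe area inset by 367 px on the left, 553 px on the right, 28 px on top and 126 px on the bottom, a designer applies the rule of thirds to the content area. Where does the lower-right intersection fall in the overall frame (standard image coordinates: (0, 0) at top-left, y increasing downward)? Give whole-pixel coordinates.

Content width = 3015 − 367 − 553 = 2095 px; content height = 894 − 28 − 126 = 740 px.
Lower-right is two-thirds across and two-thirds down within the content area.
x = 367 + 2 × 2095/3 = 367 + 1396.67 ≈ 1764
y = 28 + 2 × 740/3 = 28 + 493.33 ≈ 521

(1764, 521)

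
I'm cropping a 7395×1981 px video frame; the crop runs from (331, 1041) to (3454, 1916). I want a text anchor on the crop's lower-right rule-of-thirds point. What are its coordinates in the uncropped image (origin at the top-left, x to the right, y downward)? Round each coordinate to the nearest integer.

x = 2413 px, y = 1624 px

Crop width = 3454 − 331 = 3123 px; one third is 1041.00 px.
Crop height = 1916 − 1041 = 875 px; one third is 291.67 px.
The lower-right point is two-thirds across and two-thirds down within the crop:
x = 331 + 2 × 1041.00 ≈ 2413; y = 1041 + 2 × 291.67 ≈ 1624.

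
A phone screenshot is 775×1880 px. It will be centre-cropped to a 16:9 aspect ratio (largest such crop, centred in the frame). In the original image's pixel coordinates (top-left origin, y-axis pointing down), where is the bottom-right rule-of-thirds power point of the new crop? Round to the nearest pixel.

(517, 1013)

775/1880 < 16/9, so the 16:9 crop keeps the full width 775 and trims height to 775 × 9/16 = 435.94 px.
Top offset = (1880 − 435.94)/2 = 722.03 px; left offset = 0.
Bottom-right is two-thirds across and two-thirds down within the crop:
x = 0.00 + 2 × 775.00/3 ≈ 517; y = 722.03 + 2 × 435.94/3 ≈ 1013.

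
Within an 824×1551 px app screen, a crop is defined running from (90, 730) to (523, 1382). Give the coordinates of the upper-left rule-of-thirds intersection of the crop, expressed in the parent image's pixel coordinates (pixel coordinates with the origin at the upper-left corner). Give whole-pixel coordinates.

(234, 947)

Crop width = 523 − 90 = 433 px; one third is 144.33 px.
Crop height = 1382 − 730 = 652 px; one third is 217.33 px.
The upper-left point is one-third across and one-third down within the crop:
x = 90 + 1 × 144.33 ≈ 234; y = 730 + 1 × 217.33 ≈ 947.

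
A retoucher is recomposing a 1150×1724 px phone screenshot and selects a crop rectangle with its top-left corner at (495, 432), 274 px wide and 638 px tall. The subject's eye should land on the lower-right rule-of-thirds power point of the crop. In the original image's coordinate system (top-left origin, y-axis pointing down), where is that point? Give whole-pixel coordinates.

(678, 857)

One third of the crop width 274 is 91.33 px.
One third of the crop height 638 is 212.67 px.
The lower-right point is two-thirds across and two-thirds down within the crop:
x = 495 + 2 × 91.33 ≈ 678; y = 432 + 2 × 212.67 ≈ 857.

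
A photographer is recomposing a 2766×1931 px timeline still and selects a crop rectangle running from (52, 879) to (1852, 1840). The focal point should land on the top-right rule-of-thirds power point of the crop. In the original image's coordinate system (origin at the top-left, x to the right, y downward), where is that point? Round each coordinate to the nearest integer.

Crop width = 1852 − 52 = 1800 px; one third is 600.00 px.
Crop height = 1840 − 879 = 961 px; one third is 320.33 px.
The top-right point is two-thirds across and one-third down within the crop:
x = 52 + 2 × 600.00 ≈ 1252; y = 879 + 1 × 320.33 ≈ 1199.

(1252, 1199)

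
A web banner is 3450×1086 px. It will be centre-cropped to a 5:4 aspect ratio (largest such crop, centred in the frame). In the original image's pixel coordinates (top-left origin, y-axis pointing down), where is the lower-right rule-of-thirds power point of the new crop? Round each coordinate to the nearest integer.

3450/1086 > 5/4, so the 5:4 crop keeps the full height 1086 and trims width to 1086 × 5/4 = 1357.50 px.
Left offset = (3450 − 1357.50)/2 = 1046.25 px; top offset = 0.
Lower-right is two-thirds across and two-thirds down within the crop:
x = 1046.25 + 2 × 1357.50/3 ≈ 1951; y = 0.00 + 2 × 1086.00/3 ≈ 724.

(1951, 724)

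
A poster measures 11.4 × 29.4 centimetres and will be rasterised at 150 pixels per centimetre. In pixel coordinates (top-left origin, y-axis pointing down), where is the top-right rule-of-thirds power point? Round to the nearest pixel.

(1140, 1470)

In pixels the canvas is 11.4 × 150 = 1710 wide and 29.4 × 150 = 4410 tall.
The top-right point is two-thirds across and one-third down:
x = 2 × 1710/3 ≈ 1140; y = 1 × 4410/3 ≈ 1470.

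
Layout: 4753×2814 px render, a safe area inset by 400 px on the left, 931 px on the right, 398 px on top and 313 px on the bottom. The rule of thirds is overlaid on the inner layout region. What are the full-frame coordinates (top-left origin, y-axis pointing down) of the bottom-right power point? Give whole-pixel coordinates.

(2681, 1800)

Content width = 4753 − 400 − 931 = 3422 px; content height = 2814 − 398 − 313 = 2103 px.
Bottom-right is two-thirds across and two-thirds down within the inner layout region.
x = 400 + 2 × 3422/3 = 400 + 2281.33 ≈ 2681
y = 398 + 2 × 2103/3 = 398 + 1402.00 ≈ 1800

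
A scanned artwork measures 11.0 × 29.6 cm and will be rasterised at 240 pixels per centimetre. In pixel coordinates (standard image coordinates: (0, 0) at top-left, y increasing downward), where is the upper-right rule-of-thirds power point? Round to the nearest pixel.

In pixels the canvas is 11.0 × 240 = 2640 wide and 29.6 × 240 = 7104 tall.
The upper-right point is two-thirds across and one-third down:
x = 2 × 2640/3 ≈ 1760; y = 1 × 7104/3 ≈ 2368.

x = 1760 px, y = 2368 px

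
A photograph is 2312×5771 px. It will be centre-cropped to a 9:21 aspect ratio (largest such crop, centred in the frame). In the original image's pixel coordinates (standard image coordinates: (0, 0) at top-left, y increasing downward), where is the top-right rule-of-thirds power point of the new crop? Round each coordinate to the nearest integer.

2312/5771 < 9/21, so the 9:21 crop keeps the full width 2312 and trims height to 2312 × 21/9 = 5394.67 px.
Top offset = (5771 − 5394.67)/2 = 188.17 px; left offset = 0.
Top-right is two-thirds across and one-third down within the crop:
x = 0.00 + 2 × 2312.00/3 ≈ 1541; y = 188.17 + 1 × 5394.67/3 ≈ 1986.

(1541, 1986)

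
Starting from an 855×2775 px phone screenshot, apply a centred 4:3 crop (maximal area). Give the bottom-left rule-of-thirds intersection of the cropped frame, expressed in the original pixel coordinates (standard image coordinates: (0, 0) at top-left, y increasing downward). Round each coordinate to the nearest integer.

x = 285 px, y = 1494 px

855/2775 < 4/3, so the 4:3 crop keeps the full width 855 and trims height to 855 × 3/4 = 641.25 px.
Top offset = (2775 − 641.25)/2 = 1066.88 px; left offset = 0.
Bottom-left is one-third across and two-thirds down within the crop:
x = 0.00 + 1 × 855.00/3 ≈ 285; y = 1066.88 + 2 × 641.25/3 ≈ 1494.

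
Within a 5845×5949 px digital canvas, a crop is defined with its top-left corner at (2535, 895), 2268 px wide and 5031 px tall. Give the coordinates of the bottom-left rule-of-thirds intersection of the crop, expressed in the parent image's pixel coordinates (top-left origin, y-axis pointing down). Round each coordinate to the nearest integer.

(3291, 4249)

One third of the crop width 2268 is 756.00 px.
One third of the crop height 5031 is 1677.00 px.
The bottom-left point is one-third across and two-thirds down within the crop:
x = 2535 + 1 × 756.00 ≈ 3291; y = 895 + 2 × 1677.00 ≈ 4249.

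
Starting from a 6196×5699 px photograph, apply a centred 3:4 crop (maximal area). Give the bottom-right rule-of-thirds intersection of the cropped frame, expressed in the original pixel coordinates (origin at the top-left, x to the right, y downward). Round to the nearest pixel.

x = 3810 px, y = 3799 px

6196/5699 > 3/4, so the 3:4 crop keeps the full height 5699 and trims width to 5699 × 3/4 = 4274.25 px.
Left offset = (6196 − 4274.25)/2 = 960.88 px; top offset = 0.
Bottom-right is two-thirds across and two-thirds down within the crop:
x = 960.88 + 2 × 4274.25/3 ≈ 3810; y = 0.00 + 2 × 5699.00/3 ≈ 3799.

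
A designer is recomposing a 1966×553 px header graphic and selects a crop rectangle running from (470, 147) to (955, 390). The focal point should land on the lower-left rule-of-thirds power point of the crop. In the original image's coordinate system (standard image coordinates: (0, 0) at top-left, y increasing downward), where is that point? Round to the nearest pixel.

Crop width = 955 − 470 = 485 px; one third is 161.67 px.
Crop height = 390 − 147 = 243 px; one third is 81.00 px.
The lower-left point is one-third across and two-thirds down within the crop:
x = 470 + 1 × 161.67 ≈ 632; y = 147 + 2 × 81.00 ≈ 309.

x = 632 px, y = 309 px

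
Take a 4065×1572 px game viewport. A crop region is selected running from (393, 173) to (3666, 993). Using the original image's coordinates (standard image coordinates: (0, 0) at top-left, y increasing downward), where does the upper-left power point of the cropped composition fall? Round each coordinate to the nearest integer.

(1484, 446)

Crop width = 3666 − 393 = 3273 px; one third is 1091.00 px.
Crop height = 993 − 173 = 820 px; one third is 273.33 px.
The upper-left point is one-third across and one-third down within the crop:
x = 393 + 1 × 1091.00 ≈ 1484; y = 173 + 1 × 273.33 ≈ 446.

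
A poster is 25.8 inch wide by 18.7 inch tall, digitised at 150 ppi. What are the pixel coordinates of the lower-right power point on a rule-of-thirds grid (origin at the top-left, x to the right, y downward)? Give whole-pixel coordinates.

In pixels the canvas is 25.8 × 150 = 3870 wide and 18.7 × 150 = 2805 tall.
The lower-right point is two-thirds across and two-thirds down:
x = 2 × 3870/3 ≈ 2580; y = 2 × 2805/3 ≈ 1870.

(2580, 1870)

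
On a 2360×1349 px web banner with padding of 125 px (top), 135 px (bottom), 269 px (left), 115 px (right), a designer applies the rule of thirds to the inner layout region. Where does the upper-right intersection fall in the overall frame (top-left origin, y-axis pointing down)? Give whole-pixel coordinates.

(1586, 488)

Content width = 2360 − 269 − 115 = 1976 px; content height = 1349 − 125 − 135 = 1089 px.
Upper-right is two-thirds across and one-third down within the inner layout region.
x = 269 + 2 × 1976/3 = 269 + 1317.33 ≈ 1586
y = 125 + 1 × 1089/3 = 125 + 363.00 ≈ 488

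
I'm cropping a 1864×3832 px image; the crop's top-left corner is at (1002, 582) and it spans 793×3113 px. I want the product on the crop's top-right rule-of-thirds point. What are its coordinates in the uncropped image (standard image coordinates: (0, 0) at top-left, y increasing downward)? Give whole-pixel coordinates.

One third of the crop width 793 is 264.33 px.
One third of the crop height 3113 is 1037.67 px.
The top-right point is two-thirds across and one-third down within the crop:
x = 1002 + 2 × 264.33 ≈ 1531; y = 582 + 1 × 1037.67 ≈ 1620.

(1531, 1620)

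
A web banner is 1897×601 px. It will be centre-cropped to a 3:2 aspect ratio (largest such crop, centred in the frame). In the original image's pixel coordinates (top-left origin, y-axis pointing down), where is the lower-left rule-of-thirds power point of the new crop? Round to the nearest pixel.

1897/601 > 3/2, so the 3:2 crop keeps the full height 601 and trims width to 601 × 3/2 = 901.50 px.
Left offset = (1897 − 901.50)/2 = 497.75 px; top offset = 0.
Lower-left is one-third across and two-thirds down within the crop:
x = 497.75 + 1 × 901.50/3 ≈ 798; y = 0.00 + 2 × 601.00/3 ≈ 401.

x = 798 px, y = 401 px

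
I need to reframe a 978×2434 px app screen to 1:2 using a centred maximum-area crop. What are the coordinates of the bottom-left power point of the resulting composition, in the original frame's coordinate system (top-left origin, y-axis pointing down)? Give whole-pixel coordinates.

(326, 1543)

978/2434 < 1/2, so the 1:2 crop keeps the full width 978 and trims height to 978 × 2/1 = 1956.00 px.
Top offset = (2434 − 1956.00)/2 = 239.00 px; left offset = 0.
Bottom-left is one-third across and two-thirds down within the crop:
x = 0.00 + 1 × 978.00/3 ≈ 326; y = 239.00 + 2 × 1956.00/3 ≈ 1543.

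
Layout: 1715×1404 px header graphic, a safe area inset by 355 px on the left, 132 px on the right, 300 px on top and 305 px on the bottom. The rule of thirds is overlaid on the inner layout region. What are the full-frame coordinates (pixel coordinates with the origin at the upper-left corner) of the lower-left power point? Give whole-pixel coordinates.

x = 764 px, y = 833 px

Content width = 1715 − 355 − 132 = 1228 px; content height = 1404 − 300 − 305 = 799 px.
Lower-left is one-third across and two-thirds down within the inner layout region.
x = 355 + 1 × 1228/3 = 355 + 409.33 ≈ 764
y = 300 + 2 × 799/3 = 300 + 532.67 ≈ 833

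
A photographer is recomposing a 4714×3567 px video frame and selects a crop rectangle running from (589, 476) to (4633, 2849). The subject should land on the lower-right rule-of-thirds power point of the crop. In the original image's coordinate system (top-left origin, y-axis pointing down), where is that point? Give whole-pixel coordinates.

Crop width = 4633 − 589 = 4044 px; one third is 1348.00 px.
Crop height = 2849 − 476 = 2373 px; one third is 791.00 px.
The lower-right point is two-thirds across and two-thirds down within the crop:
x = 589 + 2 × 1348.00 ≈ 3285; y = 476 + 2 × 791.00 ≈ 2058.

(3285, 2058)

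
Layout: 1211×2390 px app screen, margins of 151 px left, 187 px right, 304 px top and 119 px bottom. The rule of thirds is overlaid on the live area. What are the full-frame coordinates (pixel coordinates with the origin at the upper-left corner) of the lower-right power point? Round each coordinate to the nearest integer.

x = 733 px, y = 1615 px

Content width = 1211 − 151 − 187 = 873 px; content height = 2390 − 304 − 119 = 1967 px.
Lower-right is two-thirds across and two-thirds down within the live area.
x = 151 + 2 × 873/3 = 151 + 582.00 ≈ 733
y = 304 + 2 × 1967/3 = 304 + 1311.33 ≈ 1615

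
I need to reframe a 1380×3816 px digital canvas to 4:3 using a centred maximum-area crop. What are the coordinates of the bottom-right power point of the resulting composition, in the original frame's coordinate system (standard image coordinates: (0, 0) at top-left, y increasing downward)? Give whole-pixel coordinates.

1380/3816 < 4/3, so the 4:3 crop keeps the full width 1380 and trims height to 1380 × 3/4 = 1035.00 px.
Top offset = (3816 − 1035.00)/2 = 1390.50 px; left offset = 0.
Bottom-right is two-thirds across and two-thirds down within the crop:
x = 0.00 + 2 × 1380.00/3 ≈ 920; y = 1390.50 + 2 × 1035.00/3 ≈ 2081.

(920, 2081)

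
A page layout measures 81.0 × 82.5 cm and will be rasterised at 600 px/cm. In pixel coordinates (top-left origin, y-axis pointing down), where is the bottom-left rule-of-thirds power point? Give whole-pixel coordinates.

In pixels the canvas is 81.0 × 600 = 48600 wide and 82.5 × 600 = 49500 tall.
The bottom-left point is one-third across and two-thirds down:
x = 1 × 48600/3 ≈ 16200; y = 2 × 49500/3 ≈ 33000.

(16200, 33000)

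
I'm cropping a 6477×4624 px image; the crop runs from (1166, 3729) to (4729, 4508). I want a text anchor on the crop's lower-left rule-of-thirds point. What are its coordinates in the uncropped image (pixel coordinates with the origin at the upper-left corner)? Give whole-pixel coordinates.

x = 2354 px, y = 4248 px

Crop width = 4729 − 1166 = 3563 px; one third is 1187.67 px.
Crop height = 4508 − 3729 = 779 px; one third is 259.67 px.
The lower-left point is one-third across and two-thirds down within the crop:
x = 1166 + 1 × 1187.67 ≈ 2354; y = 3729 + 2 × 259.67 ≈ 4248.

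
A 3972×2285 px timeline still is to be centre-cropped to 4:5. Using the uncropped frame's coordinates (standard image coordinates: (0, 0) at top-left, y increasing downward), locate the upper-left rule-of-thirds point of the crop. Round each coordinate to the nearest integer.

3972/2285 > 4/5, so the 4:5 crop keeps the full height 2285 and trims width to 2285 × 4/5 = 1828.00 px.
Left offset = (3972 − 1828.00)/2 = 1072.00 px; top offset = 0.
Upper-left is one-third across and one-third down within the crop:
x = 1072.00 + 1 × 1828.00/3 ≈ 1681; y = 0.00 + 1 × 2285.00/3 ≈ 762.

x = 1681 px, y = 762 px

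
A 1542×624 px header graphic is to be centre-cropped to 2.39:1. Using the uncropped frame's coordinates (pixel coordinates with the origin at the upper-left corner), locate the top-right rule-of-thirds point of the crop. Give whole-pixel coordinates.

1542/624 > 2.39/1, so the 2.39:1 crop keeps the full height 624 and trims width to 624 × 2.39/1 = 1491.36 px.
Left offset = (1542 − 1491.36)/2 = 25.32 px; top offset = 0.
Top-right is two-thirds across and one-third down within the crop:
x = 25.32 + 2 × 1491.36/3 ≈ 1020; y = 0.00 + 1 × 624.00/3 ≈ 208.

x = 1020 px, y = 208 px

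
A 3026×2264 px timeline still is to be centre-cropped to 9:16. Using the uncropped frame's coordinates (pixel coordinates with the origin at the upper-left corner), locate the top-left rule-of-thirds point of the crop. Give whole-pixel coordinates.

(1301, 755)

3026/2264 > 9/16, so the 9:16 crop keeps the full height 2264 and trims width to 2264 × 9/16 = 1273.50 px.
Left offset = (3026 − 1273.50)/2 = 876.25 px; top offset = 0.
Top-left is one-third across and one-third down within the crop:
x = 876.25 + 1 × 1273.50/3 ≈ 1301; y = 0.00 + 1 × 2264.00/3 ≈ 755.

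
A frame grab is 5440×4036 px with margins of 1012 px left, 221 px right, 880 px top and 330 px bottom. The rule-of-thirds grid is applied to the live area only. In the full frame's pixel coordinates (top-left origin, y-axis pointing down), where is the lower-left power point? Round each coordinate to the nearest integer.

x = 2414 px, y = 2764 px

Content width = 5440 − 1012 − 221 = 4207 px; content height = 4036 − 880 − 330 = 2826 px.
Lower-left is one-third across and two-thirds down within the live area.
x = 1012 + 1 × 4207/3 = 1012 + 1402.33 ≈ 2414
y = 880 + 2 × 2826/3 = 880 + 1884.00 ≈ 2764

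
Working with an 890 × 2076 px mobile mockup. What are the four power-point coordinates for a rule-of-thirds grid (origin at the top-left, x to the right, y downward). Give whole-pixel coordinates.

(297, 692), (593, 692), (297, 1384), (593, 1384)

One third of 890 is 296.67; one third of 2076 is 692.
Vertical third lines at x = 297 and x = 593; horizontal third lines at y = 692 and y = 1384.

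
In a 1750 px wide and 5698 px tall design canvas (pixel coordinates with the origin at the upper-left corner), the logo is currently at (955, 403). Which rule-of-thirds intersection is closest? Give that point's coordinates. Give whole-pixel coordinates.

(1167, 1899)

Third lines: x ∈ {583, 1167}, y ∈ {1899, 3799}.
955 is closer to x = 1167; 403 is closer to y = 1899.
So the nearest intersection is the upper-right power point.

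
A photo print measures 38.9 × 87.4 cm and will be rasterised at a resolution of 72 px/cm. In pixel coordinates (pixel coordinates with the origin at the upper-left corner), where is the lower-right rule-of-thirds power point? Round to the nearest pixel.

(1867, 4195)

In pixels the canvas is 38.9 × 72 = 2800.8 wide and 87.4 × 72 = 6292.8 tall.
The lower-right point is two-thirds across and two-thirds down:
x = 2 × 2800.8/3 ≈ 1867; y = 2 × 6292.8/3 ≈ 4195.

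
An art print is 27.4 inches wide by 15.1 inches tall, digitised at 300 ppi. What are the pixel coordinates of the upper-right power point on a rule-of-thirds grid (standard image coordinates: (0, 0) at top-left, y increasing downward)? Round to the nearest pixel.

In pixels the canvas is 27.4 × 300 = 8220 wide and 15.1 × 300 = 4530 tall.
The upper-right point is two-thirds across and one-third down:
x = 2 × 8220/3 ≈ 5480; y = 1 × 4530/3 ≈ 1510.

x = 5480 px, y = 1510 px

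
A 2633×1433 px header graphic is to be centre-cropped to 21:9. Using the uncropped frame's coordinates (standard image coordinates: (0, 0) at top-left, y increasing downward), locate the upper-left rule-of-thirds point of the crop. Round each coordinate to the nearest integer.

2633/1433 < 21/9, so the 21:9 crop keeps the full width 2633 and trims height to 2633 × 9/21 = 1128.43 px.
Top offset = (1433 − 1128.43)/2 = 152.29 px; left offset = 0.
Upper-left is one-third across and one-third down within the crop:
x = 0.00 + 1 × 2633.00/3 ≈ 878; y = 152.29 + 1 × 1128.43/3 ≈ 528.

(878, 528)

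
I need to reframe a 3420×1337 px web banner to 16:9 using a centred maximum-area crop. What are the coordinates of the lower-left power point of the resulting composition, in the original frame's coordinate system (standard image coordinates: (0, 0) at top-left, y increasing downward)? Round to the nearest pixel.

3420/1337 > 16/9, so the 16:9 crop keeps the full height 1337 and trims width to 1337 × 16/9 = 2376.89 px.
Left offset = (3420 − 2376.89)/2 = 521.56 px; top offset = 0.
Lower-left is one-third across and two-thirds down within the crop:
x = 521.56 + 1 × 2376.89/3 ≈ 1314; y = 0.00 + 2 × 1337.00/3 ≈ 891.

x = 1314 px, y = 891 px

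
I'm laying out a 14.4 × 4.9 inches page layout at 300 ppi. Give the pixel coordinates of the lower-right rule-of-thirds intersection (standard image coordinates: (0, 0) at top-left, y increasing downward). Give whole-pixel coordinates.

In pixels the canvas is 14.4 × 300 = 4320 wide and 4.9 × 300 = 1470 tall.
The lower-right point is two-thirds across and two-thirds down:
x = 2 × 4320/3 ≈ 2880; y = 2 × 1470/3 ≈ 980.

x = 2880 px, y = 980 px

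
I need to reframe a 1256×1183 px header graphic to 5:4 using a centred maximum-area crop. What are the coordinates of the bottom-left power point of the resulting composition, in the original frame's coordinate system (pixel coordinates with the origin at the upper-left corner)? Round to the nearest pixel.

1256/1183 < 5/4, so the 5:4 crop keeps the full width 1256 and trims height to 1256 × 4/5 = 1004.80 px.
Top offset = (1183 − 1004.80)/2 = 89.10 px; left offset = 0.
Bottom-left is one-third across and two-thirds down within the crop:
x = 0.00 + 1 × 1256.00/3 ≈ 419; y = 89.10 + 2 × 1004.80/3 ≈ 759.

x = 419 px, y = 759 px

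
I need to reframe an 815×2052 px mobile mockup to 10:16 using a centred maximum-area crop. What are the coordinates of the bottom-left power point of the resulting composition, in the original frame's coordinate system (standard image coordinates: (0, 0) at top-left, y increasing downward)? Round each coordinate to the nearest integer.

x = 272 px, y = 1243 px

815/2052 < 10/16, so the 10:16 crop keeps the full width 815 and trims height to 815 × 16/10 = 1304.00 px.
Top offset = (2052 − 1304.00)/2 = 374.00 px; left offset = 0.
Bottom-left is one-third across and two-thirds down within the crop:
x = 0.00 + 1 × 815.00/3 ≈ 272; y = 374.00 + 2 × 1304.00/3 ≈ 1243.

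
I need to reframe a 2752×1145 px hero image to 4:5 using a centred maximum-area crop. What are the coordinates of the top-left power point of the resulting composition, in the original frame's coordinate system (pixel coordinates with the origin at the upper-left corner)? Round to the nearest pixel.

2752/1145 > 4/5, so the 4:5 crop keeps the full height 1145 and trims width to 1145 × 4/5 = 916.00 px.
Left offset = (2752 − 916.00)/2 = 918.00 px; top offset = 0.
Top-left is one-third across and one-third down within the crop:
x = 918.00 + 1 × 916.00/3 ≈ 1223; y = 0.00 + 1 × 1145.00/3 ≈ 382.

(1223, 382)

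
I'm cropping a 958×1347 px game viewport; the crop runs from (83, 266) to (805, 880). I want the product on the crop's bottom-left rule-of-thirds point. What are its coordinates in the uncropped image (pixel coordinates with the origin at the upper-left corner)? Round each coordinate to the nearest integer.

(324, 675)

Crop width = 805 − 83 = 722 px; one third is 240.67 px.
Crop height = 880 − 266 = 614 px; one third is 204.67 px.
The bottom-left point is one-third across and two-thirds down within the crop:
x = 83 + 1 × 240.67 ≈ 324; y = 266 + 2 × 204.67 ≈ 675.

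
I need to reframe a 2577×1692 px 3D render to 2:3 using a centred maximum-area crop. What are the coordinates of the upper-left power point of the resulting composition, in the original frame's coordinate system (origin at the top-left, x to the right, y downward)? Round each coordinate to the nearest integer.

x = 1101 px, y = 564 px

2577/1692 > 2/3, so the 2:3 crop keeps the full height 1692 and trims width to 1692 × 2/3 = 1128.00 px.
Left offset = (2577 − 1128.00)/2 = 724.50 px; top offset = 0.
Upper-left is one-third across and one-third down within the crop:
x = 724.50 + 1 × 1128.00/3 ≈ 1101; y = 0.00 + 1 × 1692.00/3 ≈ 564.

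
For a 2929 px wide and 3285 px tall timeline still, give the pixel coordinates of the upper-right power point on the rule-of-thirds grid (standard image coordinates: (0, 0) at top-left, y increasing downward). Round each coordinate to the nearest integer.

The upper-right point sits two-thirds of the way across and one-third of the way down.
x = 2 × 2929/3 ≈ 1953; y = 1 × 3285/3 ≈ 1095.

(1953, 1095)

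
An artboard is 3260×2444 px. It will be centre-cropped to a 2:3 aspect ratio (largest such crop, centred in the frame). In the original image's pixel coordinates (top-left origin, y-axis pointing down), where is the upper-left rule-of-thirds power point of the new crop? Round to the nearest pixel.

x = 1358 px, y = 815 px

3260/2444 > 2/3, so the 2:3 crop keeps the full height 2444 and trims width to 2444 × 2/3 = 1629.33 px.
Left offset = (3260 − 1629.33)/2 = 815.33 px; top offset = 0.
Upper-left is one-third across and one-third down within the crop:
x = 815.33 + 1 × 1629.33/3 ≈ 1358; y = 0.00 + 1 × 2444.00/3 ≈ 815.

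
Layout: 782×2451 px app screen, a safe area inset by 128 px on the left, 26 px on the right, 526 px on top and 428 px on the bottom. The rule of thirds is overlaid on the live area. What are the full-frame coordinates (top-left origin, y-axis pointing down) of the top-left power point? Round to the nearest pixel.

Content width = 782 − 128 − 26 = 628 px; content height = 2451 − 526 − 428 = 1497 px.
Top-left is one-third across and one-third down within the live area.
x = 128 + 1 × 628/3 = 128 + 209.33 ≈ 337
y = 526 + 1 × 1497/3 = 526 + 499.00 ≈ 1025

x = 337 px, y = 1025 px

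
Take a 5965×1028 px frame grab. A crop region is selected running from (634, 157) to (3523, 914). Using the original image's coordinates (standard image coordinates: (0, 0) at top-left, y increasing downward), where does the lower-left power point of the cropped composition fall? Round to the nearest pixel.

x = 1597 px, y = 662 px

Crop width = 3523 − 634 = 2889 px; one third is 963.00 px.
Crop height = 914 − 157 = 757 px; one third is 252.33 px.
The lower-left point is one-third across and two-thirds down within the crop:
x = 634 + 1 × 963.00 ≈ 1597; y = 157 + 2 × 252.33 ≈ 662.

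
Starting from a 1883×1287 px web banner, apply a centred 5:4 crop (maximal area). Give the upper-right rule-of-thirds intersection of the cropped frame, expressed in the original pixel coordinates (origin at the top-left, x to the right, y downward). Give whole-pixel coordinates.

1883/1287 > 5/4, so the 5:4 crop keeps the full height 1287 and trims width to 1287 × 5/4 = 1608.75 px.
Left offset = (1883 − 1608.75)/2 = 137.12 px; top offset = 0.
Upper-right is two-thirds across and one-third down within the crop:
x = 137.12 + 2 × 1608.75/3 ≈ 1210; y = 0.00 + 1 × 1287.00/3 ≈ 429.

(1210, 429)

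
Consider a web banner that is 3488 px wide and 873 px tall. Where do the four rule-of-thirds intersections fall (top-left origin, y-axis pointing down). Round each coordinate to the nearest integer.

One third of 3488 is 1162.67; one third of 873 is 291.
Vertical third lines at x = 1163 and x = 2325; horizontal third lines at y = 291 and y = 582.

(1163, 291), (2325, 291), (1163, 582), (2325, 582)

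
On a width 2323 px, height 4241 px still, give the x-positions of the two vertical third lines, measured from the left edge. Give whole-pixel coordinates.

2323 / 3 = 774.33, so the vertical lines sit at one and two thirds of 2323.

x = 774 px and x = 1549 px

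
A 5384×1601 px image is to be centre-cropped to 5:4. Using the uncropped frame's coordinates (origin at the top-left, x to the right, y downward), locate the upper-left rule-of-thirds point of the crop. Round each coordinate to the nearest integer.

5384/1601 > 5/4, so the 5:4 crop keeps the full height 1601 and trims width to 1601 × 5/4 = 2001.25 px.
Left offset = (5384 − 2001.25)/2 = 1691.38 px; top offset = 0.
Upper-left is one-third across and one-third down within the crop:
x = 1691.38 + 1 × 2001.25/3 ≈ 2358; y = 0.00 + 1 × 1601.00/3 ≈ 534.

(2358, 534)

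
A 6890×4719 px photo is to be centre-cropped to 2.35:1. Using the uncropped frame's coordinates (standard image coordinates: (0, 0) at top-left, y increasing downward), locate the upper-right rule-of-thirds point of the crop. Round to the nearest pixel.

x = 4593 px, y = 1871 px

6890/4719 < 2.35/1, so the 2.35:1 crop keeps the full width 6890 and trims height to 6890 × 1/2.35 = 2931.91 px.
Top offset = (4719 − 2931.91)/2 = 893.54 px; left offset = 0.
Upper-right is two-thirds across and one-third down within the crop:
x = 0.00 + 2 × 6890.00/3 ≈ 4593; y = 893.54 + 1 × 2931.91/3 ≈ 1871.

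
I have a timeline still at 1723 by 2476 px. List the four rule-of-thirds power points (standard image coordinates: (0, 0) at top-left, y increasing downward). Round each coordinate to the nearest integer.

One third of 1723 is 574.33; one third of 2476 is 825.33.
Vertical third lines at x = 574 and x = 1149; horizontal third lines at y = 825 and y = 1651.

(574, 825), (1149, 825), (574, 1651), (1149, 1651)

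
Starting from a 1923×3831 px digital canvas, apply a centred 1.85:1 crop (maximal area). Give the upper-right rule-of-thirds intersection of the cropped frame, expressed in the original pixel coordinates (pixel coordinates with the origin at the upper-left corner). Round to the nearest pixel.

1923/3831 < 1.85/1, so the 1.85:1 crop keeps the full width 1923 and trims height to 1923 × 1/1.85 = 1039.46 px.
Top offset = (3831 − 1039.46)/2 = 1395.77 px; left offset = 0.
Upper-right is two-thirds across and one-third down within the crop:
x = 0.00 + 2 × 1923.00/3 ≈ 1282; y = 1395.77 + 1 × 1039.46/3 ≈ 1742.

x = 1282 px, y = 1742 px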